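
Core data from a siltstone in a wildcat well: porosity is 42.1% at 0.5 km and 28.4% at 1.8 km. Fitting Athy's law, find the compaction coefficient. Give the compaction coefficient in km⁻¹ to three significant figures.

Athy: phi(z) = phi₀ e^(−kz) ⇒ phi₁/phi₂ = e^{k(z₂−z₁)} ⇒ k = ln(phi₁/phi₂)/(z₂−z₁)
k = ln(0.421/0.284) / (1.8 − 0.5) = ln(1.482) / 1.3 = 0.3937 / 1.3 = 0.3028 km⁻¹

0.303 km⁻¹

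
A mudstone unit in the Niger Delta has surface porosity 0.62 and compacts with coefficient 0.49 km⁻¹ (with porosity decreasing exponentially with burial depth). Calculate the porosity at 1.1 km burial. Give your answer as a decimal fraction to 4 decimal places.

φ = φ₀·exp(−k·d) = 0.62 × exp(−0.49 × 1.1) = 0.62 × exp(−0.539)
  = 0.62 × 0.5833 = 0.3617

0.3617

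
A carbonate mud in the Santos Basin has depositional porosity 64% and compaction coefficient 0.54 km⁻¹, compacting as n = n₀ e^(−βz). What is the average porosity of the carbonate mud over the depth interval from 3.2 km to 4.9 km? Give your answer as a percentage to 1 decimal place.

7.4%

⟨n⟩ = (1/(z₂−z₁)) ∫ n₀ e^(−βz) dz = n₀·(e^(−β·z₁) − e^(−β·z₂)) / (β·(z₂−z₁))
e^(−0.54×3.2) = 0.1776; e^(−0.54×4.9) = 0.0709
⟨n⟩ = 0.64 × (0.1776 − 0.0709) / (0.54 × 1.7) = 0.64 × 0.1162 = 0.0744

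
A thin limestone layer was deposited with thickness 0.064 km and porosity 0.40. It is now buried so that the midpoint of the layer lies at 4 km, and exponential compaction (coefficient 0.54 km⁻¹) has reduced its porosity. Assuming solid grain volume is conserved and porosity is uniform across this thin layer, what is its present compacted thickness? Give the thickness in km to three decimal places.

Porosity at 4 km: n = 0.4·exp(−0.54×4) = 0.0461
Solid-volume conservation: h(1−n) = h₀(1−n₀) ⇒ h = h₀·(1−n₀)/(1−n)
h = 0.064 × (1 − 0.4)/(1 − 0.0461) = 0.064 × 0.6290 = 0.0403 km

0.040 km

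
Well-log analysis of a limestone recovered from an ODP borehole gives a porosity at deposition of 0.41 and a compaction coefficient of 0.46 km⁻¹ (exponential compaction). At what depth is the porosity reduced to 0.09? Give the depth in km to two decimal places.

Invert Athy's law: d = ln(phi₀/phi) / k
d = ln(0.41/0.09) / 0.46 = ln(4.556) / 0.46 = 1.5163 / 0.46 = 3.296 km

3.30 km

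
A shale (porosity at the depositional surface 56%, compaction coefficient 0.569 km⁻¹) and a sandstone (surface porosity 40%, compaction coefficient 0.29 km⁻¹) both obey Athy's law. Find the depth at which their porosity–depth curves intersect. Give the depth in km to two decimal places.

Set phi₀ₐ e^(−cₐZ) = phi₀ᵦ e^(−cᵦZ) ⇒ ln(phi₀ₐ/phi₀ᵦ) = (cₐ − cᵦ)·Z
Z = ln(0.56/0.4) / (0.569 − 0.29) = 0.3365 / 0.279 = 1.206 km

1.21 km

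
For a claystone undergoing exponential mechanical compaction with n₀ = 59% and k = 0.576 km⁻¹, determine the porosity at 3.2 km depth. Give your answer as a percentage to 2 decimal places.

n = n₀·exp(−k·z) = 0.59 × exp(−0.576 × 3.2) = 0.59 × exp(−1.843)
  = 0.59 × 0.1583 = 0.0934

9.34%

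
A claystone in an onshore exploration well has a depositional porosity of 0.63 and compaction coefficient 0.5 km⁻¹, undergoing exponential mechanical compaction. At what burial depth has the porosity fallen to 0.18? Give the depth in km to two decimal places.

2.51 km

Invert Athy's law: Z = ln(phi₀/phi) / k
Z = ln(0.63/0.18) / 0.5 = ln(3.5) / 0.5 = 1.2528 / 0.5 = 2.506 km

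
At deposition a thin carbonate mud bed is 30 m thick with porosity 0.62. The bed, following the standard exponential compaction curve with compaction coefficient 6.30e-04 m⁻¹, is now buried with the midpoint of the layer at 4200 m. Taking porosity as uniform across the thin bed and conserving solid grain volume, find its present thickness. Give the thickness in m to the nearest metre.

12 m

Working in km (1 km = 1000 m; k in km⁻¹ = k in m⁻¹ × 1000):
Porosity at 4.2 km: phi = 0.62·exp(−0.63×4.2) = 0.0440
Solid-volume conservation: h(1−phi) = h₀(1−phi₀) ⇒ h = h₀·(1−phi₀)/(1−phi)
h = 0.03 × (1 − 0.62)/(1 − 0.0440) = 0.03 × 0.3975 = 0.0119 km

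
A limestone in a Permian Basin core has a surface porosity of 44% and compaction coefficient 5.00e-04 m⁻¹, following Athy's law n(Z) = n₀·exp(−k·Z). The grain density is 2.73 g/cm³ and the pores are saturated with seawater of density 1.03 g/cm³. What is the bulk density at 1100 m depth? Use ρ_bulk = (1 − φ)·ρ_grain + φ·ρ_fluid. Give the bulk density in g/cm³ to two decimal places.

Working in km (1 km = 1000 m; k in km⁻¹ = k in m⁻¹ × 1000):
Porosity at depth: n = 0.44·exp(−0.5×1.1) = 0.44×0.5769 = 0.2539
Bulk density: ρ_b = (1−n)ρ_g + n·ρ_f = 0.7461×2.73 + 0.2539×1.03
       = 2.037 + 0.261 = 2.298 g/cm³

2.30 g/cm³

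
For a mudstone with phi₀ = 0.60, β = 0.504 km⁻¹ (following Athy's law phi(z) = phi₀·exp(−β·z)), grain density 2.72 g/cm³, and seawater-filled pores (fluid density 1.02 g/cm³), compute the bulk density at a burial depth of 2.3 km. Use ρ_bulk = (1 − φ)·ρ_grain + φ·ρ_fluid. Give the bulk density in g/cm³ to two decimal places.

2.40 g/cm³

Porosity at depth: phi = 0.6·exp(−0.504×2.3) = 0.6×0.3137 = 0.1882
Bulk density: ρ_b = (1−phi)ρ_g + phi·ρ_f = 0.8118×2.72 + 0.1882×1.02
       = 2.208 + 0.192 = 2.400 g/cm³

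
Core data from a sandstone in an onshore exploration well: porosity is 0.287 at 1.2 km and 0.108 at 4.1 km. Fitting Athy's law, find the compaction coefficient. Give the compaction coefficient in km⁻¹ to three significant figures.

Athy: phi(Z) = phi₀ e^(−βZ) ⇒ phi₁/phi₂ = e^{β(Z₂−Z₁)} ⇒ β = ln(phi₁/phi₂)/(Z₂−Z₁)
β = ln(0.287/0.108) / (4.1 − 1.2) = ln(2.657) / 2.9 = 0.9774 / 2.9 = 0.337 km⁻¹

0.337 km⁻¹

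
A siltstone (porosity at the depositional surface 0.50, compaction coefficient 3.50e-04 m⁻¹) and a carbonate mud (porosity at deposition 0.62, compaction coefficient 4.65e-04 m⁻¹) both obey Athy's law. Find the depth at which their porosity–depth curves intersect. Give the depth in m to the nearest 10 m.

Working in km (1 km = 1000 m; k in km⁻¹ = k in m⁻¹ × 1000):
Set phi₀ₐ e^(−kₐZ) = phi₀ᵦ e^(−kᵦZ) ⇒ ln(phi₀ₐ/phi₀ᵦ) = (kₐ − kᵦ)·Z
Z = ln(0.5/0.62) / (0.35 − 0.465) = -0.2151 / -0.115 = 1.871 km

1870 m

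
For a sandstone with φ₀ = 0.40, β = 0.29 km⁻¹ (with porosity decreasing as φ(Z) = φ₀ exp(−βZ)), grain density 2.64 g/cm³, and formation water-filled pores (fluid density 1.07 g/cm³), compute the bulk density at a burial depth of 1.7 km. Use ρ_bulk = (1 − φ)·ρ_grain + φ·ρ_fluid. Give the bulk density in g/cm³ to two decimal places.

2.26 g/cm³

Porosity at depth: φ = 0.4·exp(−0.29×1.7) = 0.4×0.6108 = 0.2443
Bulk density: ρ_b = (1−φ)ρ_g + φ·ρ_f = 0.7557×2.64 + 0.2443×1.07
       = 1.995 + 0.261 = 2.256 g/cm³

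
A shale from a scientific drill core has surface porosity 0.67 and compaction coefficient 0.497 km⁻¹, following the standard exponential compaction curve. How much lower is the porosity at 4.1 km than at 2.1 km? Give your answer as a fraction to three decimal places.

0.149

phi(2.1) = 0.67·e^(−0.497×2.1) = 0.2359
phi(4.1) = 0.67·e^(−0.497×4.1) = 0.0873
Δphi = 0.2359 − 0.0873 = 0.1486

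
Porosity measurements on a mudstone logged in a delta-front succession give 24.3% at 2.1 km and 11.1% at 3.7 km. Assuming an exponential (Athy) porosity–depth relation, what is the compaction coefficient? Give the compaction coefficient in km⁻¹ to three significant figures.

0.490 km⁻¹

Athy: n(z) = n₀ e^(−βz) ⇒ n₁/n₂ = e^{β(z₂−z₁)} ⇒ β = ln(n₁/n₂)/(z₂−z₁)
β = ln(0.243/0.111) / (3.7 − 2.1) = ln(2.189) / 1.6 = 0.7835 / 1.6 = 0.4897 km⁻¹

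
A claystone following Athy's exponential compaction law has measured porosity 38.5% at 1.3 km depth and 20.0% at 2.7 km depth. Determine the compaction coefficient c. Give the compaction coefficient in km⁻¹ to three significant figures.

Athy: φ(z) = φ₀ e^(−cz) ⇒ φ₁/φ₂ = e^{c(z₂−z₁)} ⇒ c = ln(φ₁/φ₂)/(z₂−z₁)
c = ln(0.385/0.2) / (2.7 − 1.3) = ln(1.925) / 1.4 = 0.6549 / 1.4 = 0.4678 km⁻¹

0.468 km⁻¹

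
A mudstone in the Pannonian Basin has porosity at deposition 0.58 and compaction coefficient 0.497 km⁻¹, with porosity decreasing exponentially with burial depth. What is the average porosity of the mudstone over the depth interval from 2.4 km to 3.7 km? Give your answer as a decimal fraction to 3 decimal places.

0.130

⟨phi⟩ = (1/(Z₂−Z₁)) ∫ phi₀ e^(−kZ) dZ = phi₀·(e^(−k·Z₁) − e^(−k·Z₂)) / (k·(Z₂−Z₁))
e^(−0.497×2.4) = 0.3034; e^(−0.497×3.7) = 0.1590
⟨phi⟩ = 0.58 × (0.3034 − 0.1590) / (0.497 × 1.3) = 0.58 × 0.2235 = 0.1296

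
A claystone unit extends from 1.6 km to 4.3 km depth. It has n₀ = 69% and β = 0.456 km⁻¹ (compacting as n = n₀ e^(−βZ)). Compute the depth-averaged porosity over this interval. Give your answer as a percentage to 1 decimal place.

19.1%

⟨n⟩ = (1/(Z₂−Z₁)) ∫ n₀ e^(−βZ) dZ = n₀·(e^(−β·Z₁) − e^(−β·Z₂)) / (β·(Z₂−Z₁))
e^(−0.456×1.6) = 0.4821; e^(−0.456×4.3) = 0.1407
⟨n⟩ = 0.69 × (0.4821 − 0.1407) / (0.456 × 2.7) = 0.69 × 0.2773 = 0.1913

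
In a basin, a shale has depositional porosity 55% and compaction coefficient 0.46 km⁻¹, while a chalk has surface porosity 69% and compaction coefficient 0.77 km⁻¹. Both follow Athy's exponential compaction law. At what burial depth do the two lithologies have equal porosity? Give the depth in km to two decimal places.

0.73 km

Set phi₀ₐ e^(−kₐz) = phi₀ᵦ e^(−kᵦz) ⇒ ln(phi₀ₐ/phi₀ᵦ) = (kₐ − kᵦ)·z
z = ln(0.55/0.69) / (0.46 − 0.77) = -0.2268 / -0.31 = 0.732 km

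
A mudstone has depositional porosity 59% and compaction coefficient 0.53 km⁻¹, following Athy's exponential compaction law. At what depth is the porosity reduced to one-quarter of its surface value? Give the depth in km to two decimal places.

phi/phi₀ = 1/4 ⇒ exp(−k·d) = 1/4 ⇒ d = ln(4) / k
d = 1.3863 / 0.53 = 2.616 km

2.62 km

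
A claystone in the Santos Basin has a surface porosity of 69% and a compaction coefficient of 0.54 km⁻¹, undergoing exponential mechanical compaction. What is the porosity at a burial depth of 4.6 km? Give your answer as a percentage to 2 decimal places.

n = n₀·exp(−k·z) = 0.69 × exp(−0.54 × 4.6) = 0.69 × exp(−2.484)
  = 0.69 × 0.0834 = 0.0576

5.76%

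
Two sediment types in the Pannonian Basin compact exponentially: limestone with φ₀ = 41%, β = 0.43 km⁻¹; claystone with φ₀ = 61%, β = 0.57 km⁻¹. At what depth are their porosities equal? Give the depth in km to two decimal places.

Set φ₀ₐ e^(−βₐd) = φ₀ᵦ e^(−βᵦd) ⇒ ln(φ₀ₐ/φ₀ᵦ) = (βₐ − βᵦ)·d
d = ln(0.41/0.61) / (0.43 − 0.57) = -0.3973 / -0.14 = 2.838 km

2.84 km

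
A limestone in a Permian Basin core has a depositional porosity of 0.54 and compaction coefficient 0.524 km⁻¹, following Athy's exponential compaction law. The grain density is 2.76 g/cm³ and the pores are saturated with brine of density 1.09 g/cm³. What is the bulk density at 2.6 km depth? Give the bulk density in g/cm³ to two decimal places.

Porosity at depth: φ = 0.54·exp(−0.524×2.6) = 0.54×0.2560 = 0.1383
Bulk density: ρ_b = (1−φ)ρ_g + φ·ρ_f = 0.8617×2.76 + 0.1383×1.09
       = 2.378 + 0.151 = 2.529 g/cm³

2.53 g/cm³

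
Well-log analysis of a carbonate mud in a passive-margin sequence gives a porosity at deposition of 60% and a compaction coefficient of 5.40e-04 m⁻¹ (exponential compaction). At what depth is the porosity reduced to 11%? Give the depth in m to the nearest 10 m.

3140 m

Working in km (1 km = 1000 m; β in km⁻¹ = β in m⁻¹ × 1000):
Invert Athy's law: Z = ln(n₀/n) / β
Z = ln(0.6/0.11) / 0.54 = ln(5.455) / 0.54 = 1.6964 / 0.54 = 3.142 km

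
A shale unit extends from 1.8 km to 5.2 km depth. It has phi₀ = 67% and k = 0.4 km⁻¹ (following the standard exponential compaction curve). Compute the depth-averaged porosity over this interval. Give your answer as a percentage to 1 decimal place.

⟨phi⟩ = (1/(Z₂−Z₁)) ∫ phi₀ e^(−kZ) dZ = phi₀·(e^(−k·Z₁) − e^(−k·Z₂)) / (k·(Z₂−Z₁))
e^(−0.4×1.8) = 0.4868; e^(−0.4×5.2) = 0.1249
⟨phi⟩ = 0.67 × (0.4868 − 0.1249) / (0.4 × 3.4) = 0.67 × 0.2660 = 0.1783

17.8%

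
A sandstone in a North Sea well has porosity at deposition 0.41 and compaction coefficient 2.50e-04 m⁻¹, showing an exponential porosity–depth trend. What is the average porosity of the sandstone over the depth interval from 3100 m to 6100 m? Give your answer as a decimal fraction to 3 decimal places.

Working in km (1 km = 1000 m; β in km⁻¹ = β in m⁻¹ × 1000):
⟨n⟩ = (1/(Z₂−Z₁)) ∫ n₀ e^(−βZ) dZ = n₀·(e^(−β·Z₁) − e^(−β·Z₂)) / (β·(Z₂−Z₁))
e^(−0.25×3.1) = 0.4607; e^(−0.25×6.1) = 0.2176
⟨n⟩ = 0.41 × (0.4607 − 0.2176) / (0.25 × 3) = 0.41 × 0.3241 = 0.1329

0.133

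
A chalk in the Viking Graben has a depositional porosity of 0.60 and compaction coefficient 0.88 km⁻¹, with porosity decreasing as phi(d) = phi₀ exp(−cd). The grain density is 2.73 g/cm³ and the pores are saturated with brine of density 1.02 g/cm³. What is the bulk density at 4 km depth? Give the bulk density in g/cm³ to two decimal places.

2.70 g/cm³

Porosity at depth: phi = 0.6·exp(−0.88×4) = 0.6×0.0296 = 0.0178
Bulk density: ρ_b = (1−phi)ρ_g + phi·ρ_f = 0.9822×2.73 + 0.0178×1.02
       = 2.682 + 0.018 = 2.700 g/cm³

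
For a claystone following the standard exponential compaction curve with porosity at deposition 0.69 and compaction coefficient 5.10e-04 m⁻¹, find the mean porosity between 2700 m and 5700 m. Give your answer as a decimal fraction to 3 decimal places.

Working in km (1 km = 1000 m; β in km⁻¹ = β in m⁻¹ × 1000):
⟨phi⟩ = (1/(Z₂−Z₁)) ∫ phi₀ e^(−βZ) dZ = phi₀·(e^(−β·Z₁) − e^(−β·Z₂)) / (β·(Z₂−Z₁))
e^(−0.51×2.7) = 0.2523; e^(−0.51×5.7) = 0.0546
⟨phi⟩ = 0.69 × (0.2523 − 0.0546) / (0.51 × 3) = 0.69 × 0.1292 = 0.0892

0.089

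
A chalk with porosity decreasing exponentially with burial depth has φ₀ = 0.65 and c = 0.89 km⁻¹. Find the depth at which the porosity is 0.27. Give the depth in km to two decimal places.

0.99 km

Invert Athy's law: z = ln(φ₀/φ) / c
z = ln(0.65/0.27) / 0.89 = ln(2.407) / 0.89 = 0.8786 / 0.89 = 0.987 km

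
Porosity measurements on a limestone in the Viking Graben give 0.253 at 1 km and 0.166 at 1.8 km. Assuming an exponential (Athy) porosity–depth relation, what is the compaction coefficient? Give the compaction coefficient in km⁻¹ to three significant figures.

Athy: n(z) = n₀ e^(−βz) ⇒ n₁/n₂ = e^{β(z₂−z₁)} ⇒ β = ln(n₁/n₂)/(z₂−z₁)
β = ln(0.253/0.166) / (1.8 − 1) = ln(1.524) / 0.8 = 0.4214 / 0.8 = 0.5268 km⁻¹

0.527 km⁻¹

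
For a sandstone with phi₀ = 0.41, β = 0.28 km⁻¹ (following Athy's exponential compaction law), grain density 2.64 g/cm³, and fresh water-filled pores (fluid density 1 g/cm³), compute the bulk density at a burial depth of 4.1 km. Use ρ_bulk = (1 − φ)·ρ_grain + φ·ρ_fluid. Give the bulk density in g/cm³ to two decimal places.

2.43 g/cm³

Porosity at depth: phi = 0.41·exp(−0.28×4.1) = 0.41×0.3173 = 0.1301
Bulk density: ρ_b = (1−phi)ρ_g + phi·ρ_f = 0.8699×2.64 + 0.1301×1
       = 2.297 + 0.130 = 2.427 g/cm³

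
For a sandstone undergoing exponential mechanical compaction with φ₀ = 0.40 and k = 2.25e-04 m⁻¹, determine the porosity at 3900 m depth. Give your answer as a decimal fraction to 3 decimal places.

0.166

Working in km (1 km = 1000 m; k in km⁻¹ = k in m⁻¹ × 1000):
φ = φ₀·exp(−k·d) = 0.4 × exp(−0.225 × 3.9) = 0.4 × exp(−0.8775)
  = 0.4 × 0.4158 = 0.1663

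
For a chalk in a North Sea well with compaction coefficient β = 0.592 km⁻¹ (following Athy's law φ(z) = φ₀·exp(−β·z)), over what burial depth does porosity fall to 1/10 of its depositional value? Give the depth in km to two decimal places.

3.89 km

φ/φ₀ = 1/10 ⇒ exp(−β·z) = 1/10 ⇒ z = ln(10) / β
z = 2.3026 / 0.592 = 3.890 km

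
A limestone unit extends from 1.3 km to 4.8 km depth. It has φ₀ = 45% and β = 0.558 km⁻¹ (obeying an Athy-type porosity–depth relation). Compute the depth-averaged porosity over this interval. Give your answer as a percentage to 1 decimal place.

⟨φ⟩ = (1/(z₂−z₁)) ∫ φ₀ e^(−βz) dz = φ₀·(e^(−β·z₁) − e^(−β·z₂)) / (β·(z₂−z₁))
e^(−0.558×1.3) = 0.4841; e^(−0.558×4.8) = 0.0687
⟨φ⟩ = 0.45 × (0.4841 − 0.0687) / (0.558 × 3.5) = 0.45 × 0.2127 = 0.0957

9.6%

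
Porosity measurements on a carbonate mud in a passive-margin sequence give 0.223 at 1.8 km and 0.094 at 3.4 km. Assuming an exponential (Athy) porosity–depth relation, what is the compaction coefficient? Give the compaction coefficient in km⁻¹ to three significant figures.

Athy: φ(d) = φ₀ e^(−kd) ⇒ φ₁/φ₂ = e^{k(d₂−d₁)} ⇒ k = ln(φ₁/φ₂)/(d₂−d₁)
k = ln(0.223/0.094) / (3.4 − 1.8) = ln(2.372) / 1.6 = 0.8639 / 1.6 = 0.5399 km⁻¹

0.540 km⁻¹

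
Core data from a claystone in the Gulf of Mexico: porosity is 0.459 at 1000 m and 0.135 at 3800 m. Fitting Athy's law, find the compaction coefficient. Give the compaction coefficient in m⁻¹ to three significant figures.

0.000437 m⁻¹

Working in km (1 km = 1000 m; β in km⁻¹ = β in m⁻¹ × 1000):
Athy: phi(z) = phi₀ e^(−βz) ⇒ phi₁/phi₂ = e^{β(z₂−z₁)} ⇒ β = ln(phi₁/phi₂)/(z₂−z₁)
β = ln(0.459/0.135) / (3.8 − 1) = ln(3.4) / 2.8 = 1.2238 / 2.8 = 0.4371 km⁻¹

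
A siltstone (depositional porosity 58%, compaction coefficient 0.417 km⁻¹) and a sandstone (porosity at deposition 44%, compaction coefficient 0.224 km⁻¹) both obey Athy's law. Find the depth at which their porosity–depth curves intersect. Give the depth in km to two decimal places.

Set n₀ₐ e^(−cₐZ) = n₀ᵦ e^(−cᵦZ) ⇒ ln(n₀ₐ/n₀ᵦ) = (cₐ − cᵦ)·Z
Z = ln(0.58/0.44) / (0.417 − 0.224) = 0.2763 / 0.193 = 1.431 km

1.43 km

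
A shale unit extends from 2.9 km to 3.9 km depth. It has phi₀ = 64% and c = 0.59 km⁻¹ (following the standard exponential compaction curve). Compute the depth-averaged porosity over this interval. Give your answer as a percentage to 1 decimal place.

8.7%

⟨phi⟩ = (1/(d₂−d₁)) ∫ phi₀ e^(−cd) dd = phi₀·(e^(−c·d₁) − e^(−c·d₂)) / (c·(d₂−d₁))
e^(−0.59×2.9) = 0.1807; e^(−0.59×3.9) = 0.1002
⟨phi⟩ = 0.64 × (0.1807 − 0.1002) / (0.59 × 1) = 0.64 × 0.1365 = 0.0874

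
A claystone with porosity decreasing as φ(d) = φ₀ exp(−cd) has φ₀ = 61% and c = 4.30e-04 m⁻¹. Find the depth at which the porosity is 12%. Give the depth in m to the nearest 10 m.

3780 m

Working in km (1 km = 1000 m; c in km⁻¹ = c in m⁻¹ × 1000):
Invert Athy's law: d = ln(φ₀/φ) / c
d = ln(0.61/0.12) / 0.43 = ln(5.083) / 0.43 = 1.6260 / 0.43 = 3.781 km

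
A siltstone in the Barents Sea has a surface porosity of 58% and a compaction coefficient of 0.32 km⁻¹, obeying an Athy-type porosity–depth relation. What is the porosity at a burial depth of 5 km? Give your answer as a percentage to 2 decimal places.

11.71%

n = n₀·exp(−β·Z) = 0.58 × exp(−0.32 × 5) = 0.58 × exp(−1.6)
  = 0.58 × 0.2019 = 0.1171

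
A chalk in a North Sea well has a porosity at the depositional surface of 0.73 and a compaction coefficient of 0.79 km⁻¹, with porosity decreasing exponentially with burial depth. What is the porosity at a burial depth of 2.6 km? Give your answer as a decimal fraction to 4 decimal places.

φ = φ₀·exp(−β·Z) = 0.73 × exp(−0.79 × 2.6) = 0.73 × exp(−2.054)
  = 0.73 × 0.1282 = 0.0936

0.0936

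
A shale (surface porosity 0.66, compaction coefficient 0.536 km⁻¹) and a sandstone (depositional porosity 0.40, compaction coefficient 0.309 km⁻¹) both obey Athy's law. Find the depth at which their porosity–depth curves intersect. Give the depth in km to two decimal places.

2.21 km

Set phi₀ₐ e^(−kₐd) = phi₀ᵦ e^(−kᵦd) ⇒ ln(phi₀ₐ/phi₀ᵦ) = (kₐ − kᵦ)·d
d = ln(0.66/0.4) / (0.536 − 0.309) = 0.5008 / 0.227 = 2.206 km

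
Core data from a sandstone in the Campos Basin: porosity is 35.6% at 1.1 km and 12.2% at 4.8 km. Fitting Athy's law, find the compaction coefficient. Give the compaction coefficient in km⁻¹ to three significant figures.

0.289 km⁻¹

Athy: phi(z) = phi₀ e^(−cz) ⇒ phi₁/phi₂ = e^{c(z₂−z₁)} ⇒ c = ln(phi₁/phi₂)/(z₂−z₁)
c = ln(0.356/0.122) / (4.8 − 1.1) = ln(2.918) / 3.7 = 1.0709 / 3.7 = 0.2894 km⁻¹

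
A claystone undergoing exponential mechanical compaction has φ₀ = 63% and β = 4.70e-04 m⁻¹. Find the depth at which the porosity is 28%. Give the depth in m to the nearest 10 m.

1730 m

Working in km (1 km = 1000 m; β in km⁻¹ = β in m⁻¹ × 1000):
Invert Athy's law: z = ln(φ₀/φ) / β
z = ln(0.63/0.28) / 0.47 = ln(2.25) / 0.47 = 0.8109 / 0.47 = 1.725 km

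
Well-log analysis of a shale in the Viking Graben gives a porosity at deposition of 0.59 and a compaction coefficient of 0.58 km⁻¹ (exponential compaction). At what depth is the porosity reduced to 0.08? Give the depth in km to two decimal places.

Invert Athy's law: d = ln(φ₀/φ) / c
d = ln(0.59/0.08) / 0.58 = ln(7.375) / 0.58 = 1.9981 / 0.58 = 3.445 km

3.44 km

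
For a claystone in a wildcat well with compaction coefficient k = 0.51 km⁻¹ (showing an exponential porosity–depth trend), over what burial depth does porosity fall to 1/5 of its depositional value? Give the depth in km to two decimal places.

phi/phi₀ = 1/5 ⇒ exp(−k·d) = 1/5 ⇒ d = ln(5) / k
d = 1.6094 / 0.51 = 3.156 km

3.16 km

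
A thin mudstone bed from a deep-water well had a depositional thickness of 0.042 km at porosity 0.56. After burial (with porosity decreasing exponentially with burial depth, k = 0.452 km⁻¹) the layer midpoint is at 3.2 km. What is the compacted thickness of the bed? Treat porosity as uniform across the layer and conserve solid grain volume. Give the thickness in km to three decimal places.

Porosity at 3.2 km: n = 0.56·exp(−0.452×3.2) = 0.1318
Solid-volume conservation: h(1−n) = h₀(1−n₀) ⇒ h = h₀·(1−n₀)/(1−n)
h = 0.042 × (1 − 0.56)/(1 − 0.1318) = 0.042 × 0.5068 = 0.0213 km

0.021 km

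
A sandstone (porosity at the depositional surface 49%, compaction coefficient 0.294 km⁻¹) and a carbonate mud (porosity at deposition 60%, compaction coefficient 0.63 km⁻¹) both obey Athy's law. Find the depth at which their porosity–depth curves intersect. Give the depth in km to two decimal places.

Set φ₀ₐ e^(−kₐz) = φ₀ᵦ e^(−kᵦz) ⇒ ln(φ₀ₐ/φ₀ᵦ) = (kₐ − kᵦ)·z
z = ln(0.49/0.6) / (0.294 − 0.63) = -0.2025 / -0.336 = 0.603 km

0.60 km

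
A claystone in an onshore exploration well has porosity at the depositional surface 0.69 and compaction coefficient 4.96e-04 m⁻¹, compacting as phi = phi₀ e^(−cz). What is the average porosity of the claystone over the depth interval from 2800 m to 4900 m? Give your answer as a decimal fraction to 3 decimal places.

Working in km (1 km = 1000 m; c in km⁻¹ = c in m⁻¹ × 1000):
⟨phi⟩ = (1/(z₂−z₁)) ∫ phi₀ e^(−cz) dz = phi₀·(e^(−c·z₁) − e^(−c·z₂)) / (c·(z₂−z₁))
e^(−0.496×2.8) = 0.2494; e^(−0.496×4.9) = 0.0880
⟨phi⟩ = 0.69 × (0.2494 − 0.0880) / (0.496 × 2.1) = 0.69 × 0.1549 = 0.1069

0.107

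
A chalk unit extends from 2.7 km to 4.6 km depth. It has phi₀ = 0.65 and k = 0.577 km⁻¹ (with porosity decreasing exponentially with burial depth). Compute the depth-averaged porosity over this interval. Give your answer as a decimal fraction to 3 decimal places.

0.083

⟨phi⟩ = (1/(d₂−d₁)) ∫ phi₀ e^(−kd) dd = phi₀·(e^(−k·d₁) − e^(−k·d₂)) / (k·(d₂−d₁))
e^(−0.577×2.7) = 0.2106; e^(−0.577×4.6) = 0.0704
⟨phi⟩ = 0.65 × (0.2106 − 0.0704) / (0.577 × 1.9) = 0.65 × 0.1279 = 0.0831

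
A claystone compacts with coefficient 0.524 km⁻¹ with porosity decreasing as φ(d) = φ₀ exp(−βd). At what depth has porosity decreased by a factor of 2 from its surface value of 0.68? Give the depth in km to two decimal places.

φ/φ₀ = 1/2 ⇒ exp(−β·d) = 1/2 ⇒ d = ln(2) / β
d = 0.6931 / 0.524 = 1.323 km

1.32 km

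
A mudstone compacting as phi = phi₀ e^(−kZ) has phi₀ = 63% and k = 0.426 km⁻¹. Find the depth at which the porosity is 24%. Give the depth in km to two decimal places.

Invert Athy's law: Z = ln(phi₀/phi) / k
Z = ln(0.63/0.24) / 0.426 = ln(2.625) / 0.426 = 0.9651 / 0.426 = 2.265 km

2.27 km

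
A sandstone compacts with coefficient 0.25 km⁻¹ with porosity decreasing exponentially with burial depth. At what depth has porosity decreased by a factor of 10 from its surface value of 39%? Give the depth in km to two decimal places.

9.21 km

φ/φ₀ = 1/10 ⇒ exp(−β·z) = 1/10 ⇒ z = ln(10) / β
z = 2.3026 / 0.25 = 9.210 km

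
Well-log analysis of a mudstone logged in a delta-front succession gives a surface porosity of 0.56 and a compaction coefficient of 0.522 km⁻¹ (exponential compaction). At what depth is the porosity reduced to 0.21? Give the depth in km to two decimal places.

1.88 km

Invert Athy's law: z = ln(φ₀/φ) / k
z = ln(0.56/0.21) / 0.522 = ln(2.667) / 0.522 = 0.9808 / 0.522 = 1.879 km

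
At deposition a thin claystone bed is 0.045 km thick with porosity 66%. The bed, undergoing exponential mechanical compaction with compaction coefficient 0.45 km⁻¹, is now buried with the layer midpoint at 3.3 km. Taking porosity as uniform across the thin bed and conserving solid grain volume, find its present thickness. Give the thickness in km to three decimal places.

Porosity at 3.3 km: phi = 0.66·exp(−0.45×3.3) = 0.1495
Solid-volume conservation: h(1−phi) = h₀(1−phi₀) ⇒ h = h₀·(1−phi₀)/(1−phi)
h = 0.045 × (1 − 0.66)/(1 − 0.1495) = 0.045 × 0.3998 = 0.0180 km

0.018 km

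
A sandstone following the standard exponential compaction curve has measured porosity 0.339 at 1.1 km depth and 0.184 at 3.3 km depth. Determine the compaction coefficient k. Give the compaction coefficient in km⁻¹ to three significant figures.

Athy: n(z) = n₀ e^(−kz) ⇒ n₁/n₂ = e^{k(z₂−z₁)} ⇒ k = ln(n₁/n₂)/(z₂−z₁)
k = ln(0.339/0.184) / (3.3 − 1.1) = ln(1.842) / 2.2 = 0.6111 / 2.2 = 0.2778 km⁻¹

0.278 km⁻¹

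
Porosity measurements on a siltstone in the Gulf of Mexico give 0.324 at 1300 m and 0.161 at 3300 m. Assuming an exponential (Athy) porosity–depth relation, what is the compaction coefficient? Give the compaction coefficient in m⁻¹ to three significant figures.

0.000350 m⁻¹

Working in km (1 km = 1000 m; β in km⁻¹ = β in m⁻¹ × 1000):
Athy: phi(Z) = phi₀ e^(−βZ) ⇒ phi₁/phi₂ = e^{β(Z₂−Z₁)} ⇒ β = ln(phi₁/phi₂)/(Z₂−Z₁)
β = ln(0.324/0.161) / (3.3 − 1.3) = ln(2.012) / 2 = 0.6993 / 2 = 0.3497 km⁻¹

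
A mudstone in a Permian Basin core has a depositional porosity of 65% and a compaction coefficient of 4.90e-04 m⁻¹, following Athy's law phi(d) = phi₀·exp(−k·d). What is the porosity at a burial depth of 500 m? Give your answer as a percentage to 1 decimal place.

Working in km (1 km = 1000 m; k in km⁻¹ = k in m⁻¹ × 1000):
phi = phi₀·exp(−k·d) = 0.65 × exp(−0.49 × 0.5) = 0.65 × exp(−0.245)
  = 0.65 × 0.7827 = 0.5088

50.9%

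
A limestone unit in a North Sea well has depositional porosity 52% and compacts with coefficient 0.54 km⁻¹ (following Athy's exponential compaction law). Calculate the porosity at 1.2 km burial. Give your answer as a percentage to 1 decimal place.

27.2%

n = n₀·exp(−β·Z) = 0.52 × exp(−0.54 × 1.2) = 0.52 × exp(−0.648)
  = 0.52 × 0.5231 = 0.2720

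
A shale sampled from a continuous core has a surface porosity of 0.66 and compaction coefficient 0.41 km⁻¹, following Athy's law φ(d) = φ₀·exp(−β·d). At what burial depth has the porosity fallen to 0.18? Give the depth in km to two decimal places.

3.17 km

Invert Athy's law: d = ln(φ₀/φ) / β
d = ln(0.66/0.18) / 0.41 = ln(3.667) / 0.41 = 1.2993 / 0.41 = 3.169 km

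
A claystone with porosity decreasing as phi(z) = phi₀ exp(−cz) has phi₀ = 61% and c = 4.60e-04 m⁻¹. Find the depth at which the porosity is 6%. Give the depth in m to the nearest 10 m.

Working in km (1 km = 1000 m; c in km⁻¹ = c in m⁻¹ × 1000):
Invert Athy's law: z = ln(phi₀/phi) / c
z = ln(0.61/0.06) / 0.46 = ln(10.17) / 0.46 = 2.3191 / 0.46 = 5.042 km

5040 m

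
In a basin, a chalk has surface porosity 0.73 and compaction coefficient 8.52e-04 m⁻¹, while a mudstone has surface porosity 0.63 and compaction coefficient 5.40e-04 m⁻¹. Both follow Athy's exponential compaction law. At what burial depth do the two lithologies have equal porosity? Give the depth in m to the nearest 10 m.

470 m

Working in km (1 km = 1000 m; k in km⁻¹ = k in m⁻¹ × 1000):
Set φ₀ₐ e^(−kₐd) = φ₀ᵦ e^(−kᵦd) ⇒ ln(φ₀ₐ/φ₀ᵦ) = (kₐ − kᵦ)·d
d = ln(0.73/0.63) / (0.852 − 0.54) = 0.1473 / 0.312 = 0.472 km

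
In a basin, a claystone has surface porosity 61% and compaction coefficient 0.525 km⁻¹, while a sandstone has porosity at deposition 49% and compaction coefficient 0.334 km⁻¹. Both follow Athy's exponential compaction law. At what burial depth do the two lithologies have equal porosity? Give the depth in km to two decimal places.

Set φ₀ₐ e^(−βₐd) = φ₀ᵦ e^(−βᵦd) ⇒ ln(φ₀ₐ/φ₀ᵦ) = (βₐ − βᵦ)·d
d = ln(0.61/0.49) / (0.525 − 0.334) = 0.2191 / 0.191 = 1.147 km

1.15 km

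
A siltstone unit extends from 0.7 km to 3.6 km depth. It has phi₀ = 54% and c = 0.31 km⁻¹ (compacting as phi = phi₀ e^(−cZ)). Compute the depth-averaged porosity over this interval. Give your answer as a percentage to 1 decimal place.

⟨phi⟩ = (1/(Z₂−Z₁)) ∫ phi₀ e^(−cZ) dZ = phi₀·(e^(−c·Z₁) − e^(−c·Z₂)) / (c·(Z₂−Z₁))
e^(−0.31×0.7) = 0.8049; e^(−0.31×3.6) = 0.3276
⟨phi⟩ = 0.54 × (0.8049 − 0.3276) / (0.31 × 2.9) = 0.54 × 0.5310 = 0.2867

28.7%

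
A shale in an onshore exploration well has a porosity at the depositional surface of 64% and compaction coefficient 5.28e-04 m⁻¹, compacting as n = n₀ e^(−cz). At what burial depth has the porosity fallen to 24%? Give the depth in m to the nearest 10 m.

1860 m

Working in km (1 km = 1000 m; c in km⁻¹ = c in m⁻¹ × 1000):
Invert Athy's law: z = ln(n₀/n) / c
z = ln(0.64/0.24) / 0.528 = ln(2.667) / 0.528 = 0.9808 / 0.528 = 1.858 km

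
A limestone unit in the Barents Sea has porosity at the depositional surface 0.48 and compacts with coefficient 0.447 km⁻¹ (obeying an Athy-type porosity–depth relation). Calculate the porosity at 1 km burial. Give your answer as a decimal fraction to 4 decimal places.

0.3070

φ = φ₀·exp(−k·Z) = 0.48 × exp(−0.447 × 1) = 0.48 × exp(−0.447)
  = 0.48 × 0.6395 = 0.3070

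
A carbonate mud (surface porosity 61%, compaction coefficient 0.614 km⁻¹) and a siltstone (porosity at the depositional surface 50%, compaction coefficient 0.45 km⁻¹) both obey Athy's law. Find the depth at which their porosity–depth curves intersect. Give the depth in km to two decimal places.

Set phi₀ₐ e^(−kₐd) = phi₀ᵦ e^(−kᵦd) ⇒ ln(phi₀ₐ/phi₀ᵦ) = (kₐ − kᵦ)·d
d = ln(0.61/0.5) / (0.614 − 0.45) = 0.1989 / 0.164 = 1.213 km

1.21 km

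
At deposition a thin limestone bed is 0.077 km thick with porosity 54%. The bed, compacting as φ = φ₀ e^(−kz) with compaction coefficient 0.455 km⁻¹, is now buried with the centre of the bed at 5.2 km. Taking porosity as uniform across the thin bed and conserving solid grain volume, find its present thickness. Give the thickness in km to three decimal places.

0.037 km

Porosity at 5.2 km: φ = 0.54·exp(−0.455×5.2) = 0.0507
Solid-volume conservation: h(1−φ) = h₀(1−φ₀) ⇒ h = h₀·(1−φ₀)/(1−φ)
h = 0.077 × (1 − 0.54)/(1 − 0.0507) = 0.077 × 0.4846 = 0.0373 km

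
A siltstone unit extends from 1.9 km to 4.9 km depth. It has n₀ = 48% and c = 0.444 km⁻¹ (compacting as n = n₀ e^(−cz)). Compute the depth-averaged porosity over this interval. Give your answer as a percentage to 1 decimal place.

⟨n⟩ = (1/(z₂−z₁)) ∫ n₀ e^(−cz) dz = n₀·(e^(−c·z₁) − e^(−c·z₂)) / (c·(z₂−z₁))
e^(−0.444×1.9) = 0.4302; e^(−0.444×4.9) = 0.1135
⟨n⟩ = 0.48 × (0.4302 − 0.1135) / (0.444 × 3) = 0.48 × 0.2377 = 0.1141

11.4%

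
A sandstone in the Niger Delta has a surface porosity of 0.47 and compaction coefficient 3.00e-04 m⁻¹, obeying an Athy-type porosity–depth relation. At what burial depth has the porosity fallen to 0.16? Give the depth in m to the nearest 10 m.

3590 m

Working in km (1 km = 1000 m; k in km⁻¹ = k in m⁻¹ × 1000):
Invert Athy's law: Z = ln(n₀/n) / k
Z = ln(0.47/0.16) / 0.3 = ln(2.937) / 0.3 = 1.0776 / 0.3 = 3.592 km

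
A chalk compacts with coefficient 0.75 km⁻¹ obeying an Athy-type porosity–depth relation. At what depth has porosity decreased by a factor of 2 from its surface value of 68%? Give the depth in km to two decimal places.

0.92 km

φ/φ₀ = 1/2 ⇒ exp(−k·z) = 1/2 ⇒ z = ln(2) / k
z = 0.6931 / 0.75 = 0.924 km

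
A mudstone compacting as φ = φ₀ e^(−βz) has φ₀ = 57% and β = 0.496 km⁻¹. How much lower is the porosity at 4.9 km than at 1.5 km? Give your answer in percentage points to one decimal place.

22.1 percentage points

φ(1.5) = 0.57·e^(−0.496×1.5) = 0.2709
φ(4.9) = 0.57·e^(−0.496×4.9) = 0.0502
Δφ = 0.2709 − 0.0502 = 0.2207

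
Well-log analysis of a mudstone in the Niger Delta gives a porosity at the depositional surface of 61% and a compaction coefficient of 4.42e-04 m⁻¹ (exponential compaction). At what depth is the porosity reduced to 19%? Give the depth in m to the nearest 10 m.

2640 m

Working in km (1 km = 1000 m; β in km⁻¹ = β in m⁻¹ × 1000):
Invert Athy's law: z = ln(phi₀/phi) / β
z = ln(0.61/0.19) / 0.442 = ln(3.211) / 0.442 = 1.1664 / 0.442 = 2.639 km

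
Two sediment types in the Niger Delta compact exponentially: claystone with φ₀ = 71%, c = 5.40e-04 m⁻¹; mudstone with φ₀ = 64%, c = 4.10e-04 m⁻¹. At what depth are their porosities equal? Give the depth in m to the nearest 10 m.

800 m

Working in km (1 km = 1000 m; c in km⁻¹ = c in m⁻¹ × 1000):
Set φ₀ₐ e^(−cₐZ) = φ₀ᵦ e^(−cᵦZ) ⇒ ln(φ₀ₐ/φ₀ᵦ) = (cₐ − cᵦ)·Z
Z = ln(0.71/0.64) / (0.54 − 0.41) = 0.1038 / 0.13 = 0.798 km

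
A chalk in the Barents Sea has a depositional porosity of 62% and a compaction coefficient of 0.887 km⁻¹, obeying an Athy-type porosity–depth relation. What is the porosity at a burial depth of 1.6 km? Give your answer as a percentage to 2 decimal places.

15.00%

phi = phi₀·exp(−c·z) = 0.62 × exp(−0.887 × 1.6) = 0.62 × exp(−1.419)
  = 0.62 × 0.2419 = 0.1500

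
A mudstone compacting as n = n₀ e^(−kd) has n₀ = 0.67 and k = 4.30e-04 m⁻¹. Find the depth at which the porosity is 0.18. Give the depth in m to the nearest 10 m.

Working in km (1 km = 1000 m; k in km⁻¹ = k in m⁻¹ × 1000):
Invert Athy's law: d = ln(n₀/n) / k
d = ln(0.67/0.18) / 0.43 = ln(3.722) / 0.43 = 1.3143 / 0.43 = 3.057 km

3060 m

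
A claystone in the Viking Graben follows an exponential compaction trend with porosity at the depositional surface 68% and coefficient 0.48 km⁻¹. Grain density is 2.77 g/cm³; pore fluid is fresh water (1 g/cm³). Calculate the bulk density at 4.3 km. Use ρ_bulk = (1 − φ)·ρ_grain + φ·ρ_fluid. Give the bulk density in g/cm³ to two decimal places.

2.62 g/cm³

Porosity at depth: n = 0.68·exp(−0.48×4.3) = 0.68×0.1269 = 0.0863
Bulk density: ρ_b = (1−n)ρ_g + n·ρ_f = 0.9137×2.77 + 0.0863×1
       = 2.531 + 0.086 = 2.617 g/cm³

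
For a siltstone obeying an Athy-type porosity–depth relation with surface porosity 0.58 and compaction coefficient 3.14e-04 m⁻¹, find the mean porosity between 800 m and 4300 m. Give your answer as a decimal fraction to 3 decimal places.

Working in km (1 km = 1000 m; c in km⁻¹ = c in m⁻¹ × 1000):
⟨n⟩ = (1/(d₂−d₁)) ∫ n₀ e^(−cd) dd = n₀·(e^(−c·d₁) − e^(−c·d₂)) / (c·(d₂−d₁))
e^(−0.314×0.8) = 0.7779; e^(−0.314×4.3) = 0.2592
⟨n⟩ = 0.58 × (0.7779 − 0.2592) / (0.314 × 3.5) = 0.58 × 0.4720 = 0.2737

0.274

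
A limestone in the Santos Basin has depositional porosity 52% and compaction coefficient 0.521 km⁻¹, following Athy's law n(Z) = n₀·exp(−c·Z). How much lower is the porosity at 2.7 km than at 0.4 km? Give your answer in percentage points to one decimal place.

n(0.4) = 0.52·e^(−0.521×0.4) = 0.4222
n(2.7) = 0.52·e^(−0.521×2.7) = 0.1274
Δn = 0.4222 − 0.1274 = 0.2948

29.5 percentage points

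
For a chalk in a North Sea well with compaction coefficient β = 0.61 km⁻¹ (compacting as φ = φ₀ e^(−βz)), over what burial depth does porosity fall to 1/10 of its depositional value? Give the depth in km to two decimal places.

3.77 km

φ/φ₀ = 1/10 ⇒ exp(−β·z) = 1/10 ⇒ z = ln(10) / β
z = 2.3026 / 0.61 = 3.775 km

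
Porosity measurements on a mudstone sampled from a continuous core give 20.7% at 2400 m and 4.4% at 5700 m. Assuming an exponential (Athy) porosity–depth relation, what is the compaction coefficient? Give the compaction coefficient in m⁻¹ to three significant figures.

Working in km (1 km = 1000 m; β in km⁻¹ = β in m⁻¹ × 1000):
Athy: φ(Z) = φ₀ e^(−βZ) ⇒ φ₁/φ₂ = e^{β(Z₂−Z₁)} ⇒ β = ln(φ₁/φ₂)/(Z₂−Z₁)
β = ln(0.207/0.044) / (5.7 − 2.4) = ln(4.705) / 3.3 = 1.5485 / 3.3 = 0.4693 km⁻¹

0.000469 m⁻¹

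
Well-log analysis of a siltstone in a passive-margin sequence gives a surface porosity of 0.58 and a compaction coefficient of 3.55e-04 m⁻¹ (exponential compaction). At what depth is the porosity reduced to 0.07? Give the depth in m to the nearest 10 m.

Working in km (1 km = 1000 m; c in km⁻¹ = c in m⁻¹ × 1000):
Invert Athy's law: d = ln(phi₀/phi) / c
d = ln(0.58/0.07) / 0.355 = ln(8.286) / 0.355 = 2.1145 / 0.355 = 5.956 km

5960 m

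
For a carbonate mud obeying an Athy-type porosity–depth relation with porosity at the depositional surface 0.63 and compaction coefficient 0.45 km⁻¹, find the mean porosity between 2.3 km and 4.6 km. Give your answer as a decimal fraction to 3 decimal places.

⟨φ⟩ = (1/(z₂−z₁)) ∫ φ₀ e^(−kz) dz = φ₀·(e^(−k·z₁) − e^(−k·z₂)) / (k·(z₂−z₁))
e^(−0.45×2.3) = 0.3552; e^(−0.45×4.6) = 0.1262
⟨φ⟩ = 0.63 × (0.3552 − 0.1262) / (0.45 × 2.3) = 0.63 × 0.2213 = 0.1394

0.139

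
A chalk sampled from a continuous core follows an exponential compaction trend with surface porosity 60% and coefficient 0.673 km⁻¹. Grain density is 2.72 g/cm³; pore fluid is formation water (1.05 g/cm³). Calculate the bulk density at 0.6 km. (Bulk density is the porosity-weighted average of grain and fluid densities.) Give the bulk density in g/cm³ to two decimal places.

2.05 g/cm³

Porosity at depth: phi = 0.6·exp(−0.673×0.6) = 0.6×0.6678 = 0.4007
Bulk density: ρ_b = (1−phi)ρ_g + phi·ρ_f = 0.5993×2.72 + 0.4007×1.05
       = 1.630 + 0.421 = 2.051 g/cm³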